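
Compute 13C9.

C(13,9) = C(13,4) by symmetry.
C(13,4) = (13·12·11·10) / 4! = 17160 / 24 = 715.

715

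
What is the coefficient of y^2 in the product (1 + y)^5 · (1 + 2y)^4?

Coefficient of y^2 = Σ_{j} C(5,j)·1^j·C(4,2-j)·2^(2-j) for j from 0 to 2.
= 24 + 40 + 10 = 74.

74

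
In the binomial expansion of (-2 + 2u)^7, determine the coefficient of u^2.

The general term is C(7,j)·(-2)^j·(2u)^(7-j); the u^2 term has j = 5.
C(7,5) = 21.
Coefficient = C(7,5) · (-2)^5 · 2^2 = 21 · (-32) · 4 = -2688.

-2688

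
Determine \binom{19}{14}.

C(19,14) = C(19,5) by symmetry.
C(19,5) = (19·18·17·16·15) / 5! = 1395360 / 120 = 11628.

11628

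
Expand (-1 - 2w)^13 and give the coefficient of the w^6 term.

-109824

The general term is C(13,j)·(-1)^j·(-2w)^(13-j); the w^6 term has j = 7.
C(13,7) = 1716.
Coefficient = C(13,7) · (-1)^7 · (-2)^6 = 1716 · (-1) · 64 = -109824.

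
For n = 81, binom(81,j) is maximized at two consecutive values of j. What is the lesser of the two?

40

For odd n = 81, C(81,j) peaks at j = (n−1)/2 and (n+1)/2; the lesser is 40.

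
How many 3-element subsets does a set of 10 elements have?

C(10,3) = (10·9·8) / 3! = 720 / 6 = 120.

120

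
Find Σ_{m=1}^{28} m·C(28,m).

Since m·C(28,m) = 28·C(27,m−1), the sum is 28·2^27 = 28·134217728 = 3758096384.

3758096384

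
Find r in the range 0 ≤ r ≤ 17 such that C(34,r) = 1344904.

C(34,r) increases on 0 ≤ r ≤ 17. C(34,5) = 278256 and C(34,6) = 1344904, so r = 6.

6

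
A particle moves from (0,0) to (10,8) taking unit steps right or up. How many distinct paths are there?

43758

Each path is a sequence of 18 steps with 10 rights: C(18,10) = 43758.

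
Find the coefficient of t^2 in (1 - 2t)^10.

The general term is C(10,j)·(1)^j·(-2t)^(10-j); the t^2 term has j = 8.
C(10,8) = 45.
Coefficient = C(10,8) · (-2)^2 = 45 · 4 = 180.

180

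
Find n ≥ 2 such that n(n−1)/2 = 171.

n(n−1)/2 = 171 ⇒ n(n−1) = 342. Since 19·18 = 342, n = 19.

19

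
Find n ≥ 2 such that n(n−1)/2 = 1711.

59

n(n−1)/2 = 1711 ⇒ n(n−1) = 3422. Since 59·58 = 3422, n = 59.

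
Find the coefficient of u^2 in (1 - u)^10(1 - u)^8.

153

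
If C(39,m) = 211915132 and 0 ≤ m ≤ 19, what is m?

C(39,m) increases on 0 ≤ m ≤ 19. C(39,8) = 61523748 and C(39,9) = 211915132, so m = 9.

9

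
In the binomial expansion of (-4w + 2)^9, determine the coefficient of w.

-9216

The general term is C(9,j)·(-4w)^j·(2)^(9-j); the w^1 term has j = 1.
C(9,1) = 9.
Coefficient = C(9,1) · (-4)^1 · 2^8 = 9 · (-4) · 256 = -9216.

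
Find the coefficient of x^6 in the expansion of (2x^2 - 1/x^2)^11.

General term: C(11,j)·(2x^2)^j·(-1/x^2)^(11-j), with x-exponent 2j − 2(11−j) = 4j − 22.
Set 4j − 22 = 6: j = 7.
C(11,7) = 330; 2^7 = 128; (-1)^4 = 1.
Coefficient = 330 · 128 · 1 = 42240.

42240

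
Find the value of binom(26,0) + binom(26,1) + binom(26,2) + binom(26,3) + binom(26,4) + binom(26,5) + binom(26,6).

1 + 26 + 325 + 2600 + 14950 + 65780 + 230230 = 313912.

313912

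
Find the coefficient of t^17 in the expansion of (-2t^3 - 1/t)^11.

-42240

General term: C(11,j)·(-2t^3)^j·(-1/t)^(11-j), with t-exponent 3j − 1(11−j) = 4j − 11.
Set 4j − 11 = 17: j = 7.
C(11,7) = 330; (-2)^7 = -128; (-1)^4 = 1.
Coefficient = 330 · (-128) · 1 = -42240.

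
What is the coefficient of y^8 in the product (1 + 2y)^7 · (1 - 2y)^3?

Coefficient of y^8 = Σ_{j} C(7,j)·2^j·C(3,8-j)·(-2)^(8-j) for j from 5 to 7.
= (-5376) + 5376 + (-768) = -768.

-768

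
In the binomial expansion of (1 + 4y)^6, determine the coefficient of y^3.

The general term is C(6,j)·(1)^j·(4y)^(6-j); the y^3 term has j = 3.
C(6,3) = 20.
Coefficient = C(6,3) · 4^3 = 20 · 64 = 1280.

1280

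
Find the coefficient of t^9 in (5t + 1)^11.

107421875

The general term is C(11,j)·(5t)^j·(1)^(11-j); the t^9 term has j = 9.
C(11,9) = 55.
Coefficient = C(11,9) · 5^9 = 55 · 1953125 = 107421875.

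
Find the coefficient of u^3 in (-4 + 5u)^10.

The general term is C(10,j)·(-4)^j·(5u)^(10-j); the u^3 term has j = 7.
C(10,7) = 120.
Coefficient = C(10,7) · (-4)^7 · 5^3 = 120 · (-16384) · 125 = -245760000.

-245760000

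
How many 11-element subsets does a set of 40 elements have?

C(40,11) = (40·39·38·37·36·35·34·33·32·31·30) / 11! = 92279715720192000 / 39916800 = 2311801440.

2311801440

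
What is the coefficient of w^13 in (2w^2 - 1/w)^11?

General term: C(11,j)·(2w^2)^j·(-1/w)^(11-j), with w-exponent 2j − 1(11−j) = 3j − 11.
Set 3j − 11 = 13: j = 8.
C(11,8) = 165; 2^8 = 256; (-1)^3 = -1.
Coefficient = 165 · 256 · (-1) = -42240.

-42240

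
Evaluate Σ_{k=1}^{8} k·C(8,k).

1024

Differentiating (1+x)^8 and setting x=1: Σ k·C(8,k) = 8·2^7 = 1024.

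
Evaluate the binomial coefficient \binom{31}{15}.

300540195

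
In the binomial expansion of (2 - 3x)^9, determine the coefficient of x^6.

The general term is C(9,j)·(2)^j·(-3x)^(9-j); the x^6 term has j = 3.
C(9,3) = 84.
Coefficient = C(9,3) · 2^3 · (-3)^6 = 84 · 8 · 729 = 489888.

489888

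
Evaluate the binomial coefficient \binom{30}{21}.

C(30,21) = C(30,9) by symmetry.
C(30,9) = (30·29·28·27·26·25·24·23·22) / 9! = 5191778592000 / 362880 = 14307150.

14307150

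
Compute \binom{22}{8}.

C(22,8) = (22·21·20·19·18·17·16·15) / 8! = 12893126400 / 40320 = 319770.

319770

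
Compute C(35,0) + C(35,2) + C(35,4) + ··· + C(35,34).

Even-k terms of row 35 sum to 2^34 = 17179869184.

17179869184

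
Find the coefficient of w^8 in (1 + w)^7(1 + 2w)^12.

3281280

Coefficient of w^8 = Σ_{j} C(7,j)·1^j·C(12,8-j)·2^(8-j) for j from 0 to 7.
= 126720 + 709632 + 1241856 + 887040 + 277200 + 36960 + 1848 + 24 = 3281280.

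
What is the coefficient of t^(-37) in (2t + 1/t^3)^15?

General term: C(15,j)·(2t)^j·(1/t^3)^(15-j), with t-exponent 1j − 3(15−j) = 4j − 45.
Set 4j − 45 = -37: j = 2.
C(15,2) = 105; 2^2 = 4; 1^13 = 1.
Coefficient = 105 · 4 · 1 = 420.

420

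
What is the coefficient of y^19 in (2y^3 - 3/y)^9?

41472

General term: C(9,j)·(2y^3)^j·(-3/y)^(9-j), with y-exponent 3j − 1(9−j) = 4j − 9.
Set 4j − 9 = 19: j = 7.
C(9,7) = 36; 2^7 = 128; (-3)^2 = 9.
Coefficient = 36 · 128 · 9 = 41472.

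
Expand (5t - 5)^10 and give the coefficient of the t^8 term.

The general term is C(10,j)·(5t)^j·(-5)^(10-j); the t^8 term has j = 8.
C(10,8) = 45.
Coefficient = C(10,8) · 5^8 · (-5)^2 = 45 · 390625 · 25 = 439453125.

439453125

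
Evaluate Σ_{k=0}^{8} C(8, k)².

12870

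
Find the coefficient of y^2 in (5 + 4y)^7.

The general term is C(7,j)·(5)^j·(4y)^(7-j); the y^2 term has j = 5.
C(7,5) = 21.
Coefficient = C(7,5) · 5^5 · 4^2 = 21 · 3125 · 16 = 1050000.

1050000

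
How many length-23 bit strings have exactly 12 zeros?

Choose the 12 positions: C(23,12) = 1352078.

1352078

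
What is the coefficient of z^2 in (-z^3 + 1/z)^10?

General term: C(10,j)·(-z^3)^j·(1/z)^(10-j), with z-exponent 3j − 1(10−j) = 4j − 10.
Set 4j − 10 = 2: j = 3.
C(10,3) = 120; (-1)^3 = -1; 1^7 = 1.
Coefficient = 120 · (-1) · 1 = -120.

-120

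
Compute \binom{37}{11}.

854992152

C(37,11) = (37·36·35·34·33·32·31·30·29·28·27) / 11! = 34128550732953600 / 39916800 = 854992152.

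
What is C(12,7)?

C(12,7) = C(12,5) by symmetry.
C(12,5) = (12·11·10·9·8) / 5! = 95040 / 120 = 792.

792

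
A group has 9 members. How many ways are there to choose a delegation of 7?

This is C(9,7) = 36.

36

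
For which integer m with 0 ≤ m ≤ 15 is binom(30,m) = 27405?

4

C(30,m) increases on 0 ≤ m ≤ 15. C(30,3) = 4060 and C(30,4) = 27405, so m = 4.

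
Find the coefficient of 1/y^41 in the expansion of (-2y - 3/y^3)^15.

-143489070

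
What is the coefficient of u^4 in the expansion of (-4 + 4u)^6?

The general term is C(6,j)·(-4)^j·(4u)^(6-j); the u^4 term has j = 2.
C(6,2) = 15.
Coefficient = C(6,2) · (-4)^2 · 4^4 = 15 · 16 · 256 = 61440.

61440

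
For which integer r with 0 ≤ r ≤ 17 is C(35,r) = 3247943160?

C(35,r) increases on 0 ≤ r ≤ 17. C(35,14) = 2319959400 and C(35,15) = 3247943160, so r = 15.

15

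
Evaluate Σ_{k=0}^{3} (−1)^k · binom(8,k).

-35

The partial alternating sum Σ_{k=0}^{3} (−1)^k C(8,k) = (−1)^3 C(7,3) = -35.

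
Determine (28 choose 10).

13123110

C(28,10) = (28·27·26·25·24·23·22·21·20·19) / 10! = 47621141568000 / 3628800 = 13123110.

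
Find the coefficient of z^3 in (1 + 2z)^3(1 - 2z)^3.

0

Coefficient of z^3 = Σ_{j} C(3,j)·2^j·C(3,3-j)·(-2)^(3-j) for j from 0 to 3.
= (-8) + 72 + (-72) + 8 = 0.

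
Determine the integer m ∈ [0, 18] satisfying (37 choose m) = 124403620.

9

C(37,m) increases on 0 ≤ m ≤ 18. C(37,8) = 38608020 and C(37,9) = 124403620, so m = 9.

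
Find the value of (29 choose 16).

67863915

C(29,16) = C(29,13) by symmetry.
C(29,13) = (29·28·27·26·25·24·23·22·21·20·19·18·17) / 13! = 422590010274432000 / 6227020800 = 67863915.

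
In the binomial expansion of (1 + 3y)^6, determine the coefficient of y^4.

1215

The general term is C(6,j)·(1)^j·(3y)^(6-j); the y^4 term has j = 2.
C(6,2) = 15.
Coefficient = C(6,2) · 3^4 = 15 · 81 = 1215.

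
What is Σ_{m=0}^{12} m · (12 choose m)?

24576

Since m·C(12,m) = 12·C(11,m−1), the sum is 12·2^11 = 12·2048 = 24576.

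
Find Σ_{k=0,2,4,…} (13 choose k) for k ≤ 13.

4096

Half of (1+1)^13 + (1−1)^13 gives the even-index sum: 2^12 = 4096.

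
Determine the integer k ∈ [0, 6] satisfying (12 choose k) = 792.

C(12,k) increases on 0 ≤ k ≤ 6. C(12,4) = 495 and C(12,5) = 792, so k = 5.

5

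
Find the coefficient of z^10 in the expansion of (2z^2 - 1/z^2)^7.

General term: C(7,j)·(2z^2)^j·(-1/z^2)^(7-j), with z-exponent 2j − 2(7−j) = 4j − 14.
Set 4j − 14 = 10: j = 6.
C(7,6) = 7; 2^6 = 64; (-1)^1 = -1.
Coefficient = 7 · 64 · (-1) = -448.

-448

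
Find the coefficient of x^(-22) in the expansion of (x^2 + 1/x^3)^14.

1001

General term: C(14,j)·(x^2)^j·(1/x^3)^(14-j), with x-exponent 2j − 3(14−j) = 5j − 42.
Set 5j − 42 = -22: j = 4.
C(14,4) = 1001; 1^4 = 1; 1^10 = 1.
Coefficient = 1001 · 1 · 1 = 1001.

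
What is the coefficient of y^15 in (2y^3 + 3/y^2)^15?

1868106240

General term: C(15,j)·(2y^3)^j·(3/y^2)^(15-j), with y-exponent 3j − 2(15−j) = 5j − 30.
Set 5j − 30 = 15: j = 9.
C(15,9) = 5005; 2^9 = 512; 3^6 = 729.
Coefficient = 5005 · 512 · 729 = 1868106240.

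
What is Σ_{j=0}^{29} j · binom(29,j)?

Differentiating (1+x)^29 and setting x=1: Σ j·C(29,j) = 29·2^28 = 7784628224.

7784628224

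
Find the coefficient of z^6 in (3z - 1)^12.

The general term is C(12,j)·(3z)^j·(-1)^(12-j); the z^6 term has j = 6.
C(12,6) = 924.
Coefficient = C(12,6) · 3^6 = 924 · 729 = 673596.

673596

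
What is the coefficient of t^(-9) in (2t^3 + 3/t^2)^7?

General term: C(7,j)·(2t^3)^j·(3/t^2)^(7-j), with t-exponent 3j − 2(7−j) = 5j − 14.
Set 5j − 14 = -9: j = 1.
C(7,1) = 7; 2^1 = 2; 3^6 = 729.
Coefficient = 7 · 2 · 729 = 10206.

10206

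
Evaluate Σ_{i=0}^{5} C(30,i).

174437

1 + 30 + 435 + 4060 + 27405 + 142506 = 174437.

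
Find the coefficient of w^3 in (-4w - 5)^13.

-178750000000

The general term is C(13,j)·(-4w)^j·(-5)^(13-j); the w^3 term has j = 3.
C(13,3) = 286.
Coefficient = C(13,3) · (-4)^3 · (-5)^10 = 286 · (-64) · 9765625 = -178750000000.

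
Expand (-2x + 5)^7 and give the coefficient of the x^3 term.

The general term is C(7,j)·(-2x)^j·(5)^(7-j); the x^3 term has j = 3.
C(7,3) = 35.
Coefficient = C(7,3) · (-2)^3 · 5^4 = 35 · (-8) · 625 = -175000.

-175000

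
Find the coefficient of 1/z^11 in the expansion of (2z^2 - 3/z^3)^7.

-20412

General term: C(7,j)·(2z^2)^j·(-3/z^3)^(7-j), with z-exponent 2j − 3(7−j) = 5j − 21.
Set 5j − 21 = -11: j = 2.
C(7,2) = 21; 2^2 = 4; (-3)^5 = -243.
Coefficient = 21 · 4 · (-243) = -20412.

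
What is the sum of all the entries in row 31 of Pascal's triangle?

2147483648

The entries of row 31 sum to 2^31 = 2147483648.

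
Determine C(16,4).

C(16,4) = (16·15·14·13) / 4! = 43680 / 24 = 1820.

1820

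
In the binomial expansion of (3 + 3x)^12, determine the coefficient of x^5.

The general term is C(12,j)·(3)^j·(3x)^(12-j); the x^5 term has j = 7.
C(12,7) = 792.
Coefficient = C(12,7) · 3^7 · 3^5 = 792 · 2187 · 243 = 420901272.

420901272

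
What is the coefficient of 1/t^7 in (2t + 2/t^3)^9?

General term: C(9,j)·(2t)^j·(2/t^3)^(9-j), with t-exponent 1j − 3(9−j) = 4j − 27.
Set 4j − 27 = -7: j = 5.
C(9,5) = 126; 2^5 = 32; 2^4 = 16.
Coefficient = 126 · 32 · 16 = 64512.

64512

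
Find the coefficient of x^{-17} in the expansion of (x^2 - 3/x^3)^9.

-78732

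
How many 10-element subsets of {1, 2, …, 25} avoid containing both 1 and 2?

2778446

All 10-subsets: C(25,10) = 3268760. Those containing both fixed elements: C(23,8) = 490314.
3268760 − 490314 = 2778446.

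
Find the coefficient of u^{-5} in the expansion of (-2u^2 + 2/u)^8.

General term: C(8,j)·(-2u^2)^j·(2/u)^(8-j), with u-exponent 2j − 1(8−j) = 3j − 8.
Set 3j − 8 = -5: j = 1.
C(8,1) = 8; (-2)^1 = -2; 2^7 = 128.
Coefficient = 8 · (-2) · 128 = -2048.

-2048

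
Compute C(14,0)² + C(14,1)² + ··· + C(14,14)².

40116600

Σ C(14,r)² is the coefficient of x^14 in (1+x)^14(1+x)^14 = (1+x)^28, i.e. C(28,14) = 40116600.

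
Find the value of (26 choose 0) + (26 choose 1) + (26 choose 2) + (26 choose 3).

2952

1 + 26 + 325 + 2600 = 2952.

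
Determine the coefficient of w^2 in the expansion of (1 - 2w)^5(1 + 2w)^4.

-16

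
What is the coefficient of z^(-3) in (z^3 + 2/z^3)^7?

General term: C(7,j)·(z^3)^j·(2/z^3)^(7-j), with z-exponent 3j − 3(7−j) = 6j − 21.
Set 6j − 21 = -3: j = 3.
C(7,3) = 35; 1^3 = 1; 2^4 = 16.
Coefficient = 35 · 1 · 16 = 560.

560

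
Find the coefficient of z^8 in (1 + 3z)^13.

8444007

The general term is C(13,j)·(1)^j·(3z)^(13-j); the z^8 term has j = 5.
C(13,5) = 1287.
Coefficient = C(13,5) · 3^8 = 1287 · 6561 = 8444007.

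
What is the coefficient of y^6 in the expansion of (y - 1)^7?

The general term is C(7,j)·(y)^j·(-1)^(7-j); the y^6 term has j = 6.
C(7,6) = 7.
Coefficient = C(7,6) · (-1)^1 = 7 · (-1) = -7.

-7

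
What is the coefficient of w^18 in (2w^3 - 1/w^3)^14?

1025024

General term: C(14,j)·(2w^3)^j·(-1/w^3)^(14-j), with w-exponent 3j − 3(14−j) = 6j − 42.
Set 6j − 42 = 18: j = 10.
C(14,10) = 1001; 2^10 = 1024; (-1)^4 = 1.
Coefficient = 1001 · 1024 · 1 = 1025024.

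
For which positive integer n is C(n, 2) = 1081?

47

n(n−1)/2 = 1081 ⇒ n(n−1) = 2162. Since 47·46 = 2162, n = 47.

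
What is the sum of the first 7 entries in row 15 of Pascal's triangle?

1 + 15 + 105 + 455 + 1365 + 3003 + 5005 = 9949.

9949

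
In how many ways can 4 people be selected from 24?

10626

This is C(24,4) = 10626.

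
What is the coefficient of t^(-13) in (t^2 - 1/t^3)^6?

-6

General term: C(6,j)·(t^2)^j·(-1/t^3)^(6-j), with t-exponent 2j − 3(6−j) = 5j − 18.
Set 5j − 18 = -13: j = 1.
C(6,1) = 6; 1^1 = 1; (-1)^5 = -1.
Coefficient = 6 · 1 · (-1) = -6.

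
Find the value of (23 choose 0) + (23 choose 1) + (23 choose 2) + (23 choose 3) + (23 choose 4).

10903

1 + 23 + 253 + 1771 + 8855 = 10903.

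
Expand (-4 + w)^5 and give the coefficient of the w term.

1280

The general term is C(5,j)·(-4)^j·(w)^(5-j); the w^1 term has j = 4.
C(5,4) = 5.
Coefficient = C(5,4) · (-4)^4 = 5 · 256 = 1280.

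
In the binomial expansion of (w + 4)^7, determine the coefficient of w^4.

2240

The general term is C(7,j)·(w)^j·(4)^(7-j); the w^4 term has j = 4.
C(7,4) = 35.
Coefficient = C(7,4) · 4^3 = 35 · 64 = 2240.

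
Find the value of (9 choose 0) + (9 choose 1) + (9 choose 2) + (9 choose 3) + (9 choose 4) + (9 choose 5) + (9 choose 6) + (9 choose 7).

502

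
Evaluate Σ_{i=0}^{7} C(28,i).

1683218

1 + 28 + 378 + 3276 + 20475 + 98280 + 376740 + 1184040 = 1683218.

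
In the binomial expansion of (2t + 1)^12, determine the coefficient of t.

The general term is C(12,j)·(2t)^j·(1)^(12-j); the t^1 term has j = 1.
C(12,1) = 12.
Coefficient = C(12,1) · 2^1 = 12 · 2 = 24.

24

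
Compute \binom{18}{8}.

43758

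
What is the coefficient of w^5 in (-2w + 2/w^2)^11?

General term: C(11,j)·(-2w)^j·(2/w^2)^(11-j), with w-exponent 1j − 2(11−j) = 3j − 22.
Set 3j − 22 = 5: j = 9.
C(11,9) = 55; (-2)^9 = -512; 2^2 = 4.
Coefficient = 55 · (-512) · 4 = -112640.

-112640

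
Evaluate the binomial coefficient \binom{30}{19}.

C(30,19) = C(30,11) by symmetry.
C(30,11) = (30·29·28·27·26·25·24·23·22·21·20) / 11! = 2180547008640000 / 39916800 = 54627300.

54627300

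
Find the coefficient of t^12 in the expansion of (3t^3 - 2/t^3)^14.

-1260971712

General term: C(14,j)·(3t^3)^j·(-2/t^3)^(14-j), with t-exponent 3j − 3(14−j) = 6j − 42.
Set 6j − 42 = 12: j = 9.
C(14,9) = 2002; 3^9 = 19683; (-2)^5 = -32.
Coefficient = 2002 · 19683 · (-32) = -1260971712.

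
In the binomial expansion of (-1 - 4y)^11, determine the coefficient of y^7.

The general term is C(11,j)·(-1)^j·(-4y)^(11-j); the y^7 term has j = 4.
C(11,4) = 330.
Coefficient = C(11,4) · (-4)^7 = 330 · (-16384) = -5406720.

-5406720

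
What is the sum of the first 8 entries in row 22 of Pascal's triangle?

280600

1 + 22 + 231 + 1540 + 7315 + 26334 + 74613 + 170544 = 280600.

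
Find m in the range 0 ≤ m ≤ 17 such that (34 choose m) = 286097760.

C(34,m) increases on 0 ≤ m ≤ 17. C(34,10) = 131128140 and C(34,11) = 286097760, so m = 11.

11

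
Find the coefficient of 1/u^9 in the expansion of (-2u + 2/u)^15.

-14909440

General term: C(15,j)·(-2u)^j·(2/u)^(15-j), with u-exponent 1j − 1(15−j) = 2j − 15.
Set 2j − 15 = -9: j = 3.
C(15,3) = 455; (-2)^3 = -8; 2^12 = 4096.
Coefficient = 455 · (-8) · 4096 = -14909440.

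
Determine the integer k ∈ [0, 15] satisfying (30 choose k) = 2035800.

C(30,k) increases on 0 ≤ k ≤ 15. C(30,6) = 593775 and C(30,7) = 2035800, so k = 7.

7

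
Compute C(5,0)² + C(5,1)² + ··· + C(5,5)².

By Vandermonde's identity, Σ C(5,j)² = C(10,5) = 252.

252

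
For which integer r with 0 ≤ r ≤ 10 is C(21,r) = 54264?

6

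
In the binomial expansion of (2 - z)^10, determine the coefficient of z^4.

13440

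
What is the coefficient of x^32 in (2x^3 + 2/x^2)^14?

1490944

General term: C(14,j)·(2x^3)^j·(2/x^2)^(14-j), with x-exponent 3j − 2(14−j) = 5j − 28.
Set 5j − 28 = 32: j = 12.
C(14,12) = 91; 2^12 = 4096; 2^2 = 4.
Coefficient = 91 · 4096 · 4 = 1490944.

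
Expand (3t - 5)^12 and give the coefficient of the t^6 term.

10524937500

The general term is C(12,j)·(3t)^j·(-5)^(12-j); the t^6 term has j = 6.
C(12,6) = 924.
Coefficient = C(12,6) · 3^6 · (-5)^6 = 924 · 729 · 15625 = 10524937500.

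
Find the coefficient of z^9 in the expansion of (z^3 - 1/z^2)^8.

General term: C(8,j)·(z^3)^j·(-1/z^2)^(8-j), with z-exponent 3j − 2(8−j) = 5j − 16.
Set 5j − 16 = 9: j = 5.
C(8,5) = 56; 1^5 = 1; (-1)^3 = -1.
Coefficient = 56 · 1 · (-1) = -56.

-56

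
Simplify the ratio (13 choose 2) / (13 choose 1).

C(n,k+1)/C(n,k) = (n−k)/(k+1) = (13−1)/(1+1) = 12/2 = 6.

6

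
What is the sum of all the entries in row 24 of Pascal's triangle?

16777216

Setting x = 1 in (1+x)^24 gives Σ C(24,i) = 2^24 = 16777216.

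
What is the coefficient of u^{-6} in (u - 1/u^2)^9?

General term: C(9,j)·(u)^j·(-1/u^2)^(9-j), with u-exponent 1j − 2(9−j) = 3j − 18.
Set 3j − 18 = -6: j = 4.
C(9,4) = 126; 1^4 = 1; (-1)^5 = -1.
Coefficient = 126 · 1 · (-1) = -126.

-126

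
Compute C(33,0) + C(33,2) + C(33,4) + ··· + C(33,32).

Even-j terms of row 33 sum to 2^32 = 4294967296.

4294967296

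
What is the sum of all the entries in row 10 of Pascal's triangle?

1024

Setting x = 1 in (1+x)^10 gives Σ C(10,i) = 2^10 = 1024.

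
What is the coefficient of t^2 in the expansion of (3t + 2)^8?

16128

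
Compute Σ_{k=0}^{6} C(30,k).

1 + 30 + 435 + 4060 + 27405 + 142506 + 593775 = 768212.

768212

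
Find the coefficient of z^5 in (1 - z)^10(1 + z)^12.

Coefficient of z^5 = Σ_{j} C(10,j)·(-1)^j·C(12,5-j)·1^(5-j) for j from 0 to 5.
= 792 + (-4950) + 9900 + (-7920) + 2520 + (-252) = 90.

90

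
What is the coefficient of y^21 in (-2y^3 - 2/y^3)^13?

General term: C(13,j)·(-2y^3)^j·(-2/y^3)^(13-j), with y-exponent 3j − 3(13−j) = 6j − 39.
Set 6j − 39 = 21: j = 10.
C(13,10) = 286; (-2)^10 = 1024; (-2)^3 = -8.
Coefficient = 286 · 1024 · (-8) = -2342912.

-2342912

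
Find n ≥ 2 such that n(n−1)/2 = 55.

n(n−1)/2 = 55 ⇒ n(n−1) = 110. Since 11·10 = 110, n = 11.

11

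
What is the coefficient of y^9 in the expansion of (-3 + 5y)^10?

The general term is C(10,j)·(-3)^j·(5y)^(10-j); the y^9 term has j = 1.
C(10,1) = 10.
Coefficient = C(10,1) · (-3)^1 · 5^9 = 10 · (-3) · 1953125 = -58593750.

-58593750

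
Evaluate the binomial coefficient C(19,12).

C(19,12) = C(19,7) by symmetry.
C(19,7) = (19·18·17·16·15·14·13) / 7! = 253955520 / 5040 = 50388.

50388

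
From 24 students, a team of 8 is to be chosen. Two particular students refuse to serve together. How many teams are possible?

660858

All 8-subsets: C(24,8) = 735471. Those containing both fixed elements: C(22,6) = 74613.
735471 − 74613 = 660858.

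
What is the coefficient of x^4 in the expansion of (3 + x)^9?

The general term is C(9,j)·(3)^j·(x)^(9-j); the x^4 term has j = 5.
C(9,5) = 126.
Coefficient = C(9,5) · 3^5 = 126 · 243 = 30618.

30618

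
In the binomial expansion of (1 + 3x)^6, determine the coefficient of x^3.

540

The general term is C(6,j)·(1)^j·(3x)^(6-j); the x^3 term has j = 3.
C(6,3) = 20.
Coefficient = C(6,3) · 3^3 = 20 · 27 = 540.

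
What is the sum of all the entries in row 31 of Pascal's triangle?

2147483648

The entries of row 31 sum to 2^31 = 2147483648.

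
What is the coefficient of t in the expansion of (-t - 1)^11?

The general term is C(11,j)·(-t)^j·(-1)^(11-j); the t^1 term has j = 1.
C(11,1) = 11.
Coefficient = C(11,1) · (-1)^1 = 11 · (-1) = -11.

-11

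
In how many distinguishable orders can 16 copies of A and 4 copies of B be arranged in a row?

4845

Choose positions for the A's: C(20,16) = 4845.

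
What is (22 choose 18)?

C(22,18) = C(22,4) by symmetry.
C(22,4) = (22·21·20·19) / 4! = 175560 / 24 = 7315.

7315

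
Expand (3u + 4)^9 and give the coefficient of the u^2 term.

The general term is C(9,j)·(3u)^j·(4)^(9-j); the u^2 term has j = 2.
C(9,2) = 36.
Coefficient = C(9,2) · 3^2 · 4^7 = 36 · 9 · 16384 = 5308416.

5308416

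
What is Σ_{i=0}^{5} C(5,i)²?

By Vandermonde's identity, Σ C(5,i)² = C(10,5) = 252.

252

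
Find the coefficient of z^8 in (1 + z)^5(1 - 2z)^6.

-240

Coefficient of z^8 = Σ_{j} C(5,j)·1^j·C(6,8-j)·(-2)^(8-j) for j from 2 to 5.
= 640 + (-1920) + 1200 + (-160) = -240.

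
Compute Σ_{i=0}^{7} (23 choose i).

390656

1 + 23 + 253 + 1771 + 8855 + 33649 + 100947 + 245157 = 390656.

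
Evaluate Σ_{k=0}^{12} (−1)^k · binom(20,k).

50388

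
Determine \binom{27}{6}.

C(27,6) = (27·26·25·24·23·22) / 6! = 213127200 / 720 = 296010.

296010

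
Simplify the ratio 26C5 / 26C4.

C(n,k+1)/C(n,k) = (n−k)/(k+1) = (26−4)/(4+1) = 22/5.

22/5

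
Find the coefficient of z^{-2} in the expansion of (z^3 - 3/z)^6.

-1458

General term: C(6,j)·(z^3)^j·(-3/z)^(6-j), with z-exponent 3j − 1(6−j) = 4j − 6.
Set 4j − 6 = -2: j = 1.
C(6,1) = 6; 1^1 = 1; (-3)^5 = -243.
Coefficient = 6 · 1 · (-243) = -1458.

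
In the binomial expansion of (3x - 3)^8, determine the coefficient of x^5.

The general term is C(8,j)·(3x)^j·(-3)^(8-j); the x^5 term has j = 5.
C(8,5) = 56.
Coefficient = C(8,5) · 3^5 · (-3)^3 = 56 · 243 · (-27) = -367416.

-367416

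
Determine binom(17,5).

C(17,5) = (17·16·15·14·13) / 5! = 742560 / 120 = 6188.

6188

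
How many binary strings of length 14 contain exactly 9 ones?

2002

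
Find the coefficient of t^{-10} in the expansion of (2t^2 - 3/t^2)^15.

General term: C(15,j)·(2t^2)^j·(-3/t^2)^(15-j), with t-exponent 2j − 2(15−j) = 4j − 30.
Set 4j − 30 = -10: j = 5.
C(15,5) = 3003; 2^5 = 32; (-3)^10 = 59049.
Coefficient = 3003 · 32 · 59049 = 5674372704.

5674372704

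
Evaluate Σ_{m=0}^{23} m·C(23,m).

Since m·C(23,m) = 23·C(22,m−1), the sum is 23·2^22 = 23·4194304 = 96468992.

96468992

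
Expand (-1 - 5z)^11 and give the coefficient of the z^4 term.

-206250

The general term is C(11,j)·(-1)^j·(-5z)^(11-j); the z^4 term has j = 7.
C(11,7) = 330.
Coefficient = C(11,7) · (-1)^7 · (-5)^4 = 330 · (-1) · 625 = -206250.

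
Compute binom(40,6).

C(40,6) = (40·39·38·37·36·35) / 6! = 2763633600 / 720 = 3838380.

3838380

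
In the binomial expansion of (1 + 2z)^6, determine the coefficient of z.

12

The general term is C(6,j)·(1)^j·(2z)^(6-j); the z^1 term has j = 5.
C(6,5) = 6.
Coefficient = C(6,5) · 2^1 = 6 · 2 = 12.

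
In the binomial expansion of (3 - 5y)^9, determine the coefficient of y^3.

-7654500

The general term is C(9,j)·(3)^j·(-5y)^(9-j); the y^3 term has j = 6.
C(9,6) = 84.
Coefficient = C(9,6) · 3^6 · (-5)^3 = 84 · 729 · (-125) = -7654500.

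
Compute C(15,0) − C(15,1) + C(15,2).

The partial alternating sum Σ_{k=0}^{2} (−1)^k C(15,k) = (−1)^2 C(14,2) = 91.

91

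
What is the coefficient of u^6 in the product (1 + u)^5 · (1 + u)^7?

Coefficient of u^6 = Σ_{j} C(5,j)·C(7,6-j) for j from 0 to 5.
= 7 + 105 + 350 + 350 + 105 + 7 = 924.

924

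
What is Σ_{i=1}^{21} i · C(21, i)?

22020096

Since i·C(21,i) = 21·C(20,i−1), the sum is 21·2^20 = 21·1048576 = 22020096.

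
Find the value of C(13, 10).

C(13,10) = C(13,3) by symmetry.
C(13,3) = (13·12·11) / 3! = 1716 / 6 = 286.

286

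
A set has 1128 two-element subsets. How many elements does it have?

48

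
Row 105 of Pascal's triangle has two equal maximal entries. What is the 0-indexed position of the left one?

52

For odd n = 105, C(105,r) peaks at r = (n−1)/2 and (n+1)/2; the smaller is 52.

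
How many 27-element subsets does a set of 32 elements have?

C(32,27) = C(32,5) by symmetry.
C(32,5) = (32·31·30·29·28) / 5! = 24165120 / 120 = 201376.

201376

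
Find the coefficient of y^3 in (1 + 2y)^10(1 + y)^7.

Coefficient of y^3 = Σ_{j} C(10,j)·2^j·C(7,3-j)·1^(3-j) for j from 0 to 3.
= 35 + 420 + 1260 + 960 = 2675.

2675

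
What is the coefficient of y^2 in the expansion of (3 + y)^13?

The general term is C(13,j)·(3)^j·(y)^(13-j); the y^2 term has j = 11.
C(13,11) = 78.
Coefficient = C(13,11) · 3^11 = 78 · 177147 = 13817466.

13817466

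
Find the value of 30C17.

119759850

C(30,17) = C(30,13) by symmetry.
C(30,13) = (30·29·28·27·26·25·24·23·22·21·20·19·18) / 13! = 745747076954880000 / 6227020800 = 119759850.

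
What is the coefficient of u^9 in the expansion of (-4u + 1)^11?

-14417920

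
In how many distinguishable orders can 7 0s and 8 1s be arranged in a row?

6435

Choose positions for the 0s: C(15,7) = 6435.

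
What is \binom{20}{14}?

38760

C(20,14) = C(20,6) by symmetry.
C(20,6) = (20·19·18·17·16·15) / 6! = 27907200 / 720 = 38760.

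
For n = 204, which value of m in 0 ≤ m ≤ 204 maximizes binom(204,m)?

C(204,m) is maximized at m = 204/2 = 102.

102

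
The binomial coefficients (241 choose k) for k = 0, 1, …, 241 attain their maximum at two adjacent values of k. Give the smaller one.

120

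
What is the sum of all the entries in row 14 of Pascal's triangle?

The entries of row 14 sum to 2^14 = 16384.

16384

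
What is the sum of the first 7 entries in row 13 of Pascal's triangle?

1 + 13 + 78 + 286 + 715 + 1287 + 1716 = 4096.

4096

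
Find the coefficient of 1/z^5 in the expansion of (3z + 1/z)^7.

21

General term: C(7,j)·(3z)^j·(1/z)^(7-j), with z-exponent 1j − 1(7−j) = 2j − 7.
Set 2j − 7 = -5: j = 1.
C(7,1) = 7; 3^1 = 3; 1^6 = 1.
Coefficient = 7 · 3 · 1 = 21.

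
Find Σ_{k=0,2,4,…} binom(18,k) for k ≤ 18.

131072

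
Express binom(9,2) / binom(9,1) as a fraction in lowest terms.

4

C(n,k+1)/C(n,k) = (n−k)/(k+1) = (9−1)/(1+1) = 8/2 = 4.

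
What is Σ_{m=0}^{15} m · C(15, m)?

245760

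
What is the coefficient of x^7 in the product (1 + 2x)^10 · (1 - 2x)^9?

-10752

Coefficient of x^7 = Σ_{j} C(10,j)·2^j·C(9,7-j)·(-2)^(7-j) for j from 0 to 7.
= (-4608) + 107520 + (-725760) + 1935360 + (-2257920) + 1161216 + (-241920) + 15360 = -10752.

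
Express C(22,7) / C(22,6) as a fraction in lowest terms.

16/7

C(n,k+1)/C(n,k) = (n−k)/(k+1) = (22−6)/(6+1) = 16/7.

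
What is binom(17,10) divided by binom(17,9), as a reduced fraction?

4/5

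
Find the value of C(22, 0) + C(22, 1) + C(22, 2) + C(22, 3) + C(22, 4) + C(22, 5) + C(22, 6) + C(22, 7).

1 + 22 + 231 + 1540 + 7315 + 26334 + 74613 + 170544 = 280600.

280600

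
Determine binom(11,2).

C(11,2) = (11·10) / 2! = 110 / 2 = 55.

55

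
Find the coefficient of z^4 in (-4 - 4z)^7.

-573440

The general term is C(7,j)·(-4)^j·(-4z)^(7-j); the z^4 term has j = 3.
C(7,3) = 35.
Coefficient = C(7,3) · (-4)^3 · (-4)^4 = 35 · (-64) · 256 = -573440.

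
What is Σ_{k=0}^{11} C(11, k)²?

705432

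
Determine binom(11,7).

330

C(11,7) = C(11,4) by symmetry.
C(11,4) = (11·10·9·8) / 4! = 7920 / 24 = 330.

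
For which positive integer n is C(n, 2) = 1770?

n(n−1)/2 = 1770 ⇒ n(n−1) = 3540. Since 60·59 = 3540, n = 60.

60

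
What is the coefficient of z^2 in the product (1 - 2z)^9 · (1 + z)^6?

51

Coefficient of z^2 = Σ_{j} C(9,j)·(-2)^j·C(6,2-j)·1^(2-j) for j from 0 to 2.
= 15 + (-108) + 144 = 51.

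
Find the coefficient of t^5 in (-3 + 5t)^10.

The general term is C(10,j)·(-3)^j·(5t)^(10-j); the t^5 term has j = 5.
C(10,5) = 252.
Coefficient = C(10,5) · (-3)^5 · 5^5 = 252 · (-243) · 3125 = -191362500.

-191362500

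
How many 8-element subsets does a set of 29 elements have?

4292145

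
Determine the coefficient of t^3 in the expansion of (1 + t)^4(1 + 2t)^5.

304

Coefficient of t^3 = Σ_{j} C(4,j)·1^j·C(5,3-j)·2^(3-j) for j from 0 to 3.
= 80 + 160 + 60 + 4 = 304.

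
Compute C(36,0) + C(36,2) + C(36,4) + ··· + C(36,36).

34359738368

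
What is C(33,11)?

193536720

C(33,11) = (33·32·31·30·29·28·27·26·25·24·23) / 11! = 7725366544896000 / 39916800 = 193536720.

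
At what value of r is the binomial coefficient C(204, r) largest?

102

C(204,r) is maximized at r = 204/2 = 102.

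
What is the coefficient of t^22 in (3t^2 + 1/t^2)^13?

6908733

General term: C(13,j)·(3t^2)^j·(1/t^2)^(13-j), with t-exponent 2j − 2(13−j) = 4j − 26.
Set 4j − 26 = 22: j = 12.
C(13,12) = 13; 3^12 = 531441; 1^1 = 1.
Coefficient = 13 · 531441 · 1 = 6908733.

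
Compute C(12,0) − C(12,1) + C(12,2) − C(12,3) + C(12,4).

The partial alternating sum Σ_{k=0}^{4} (−1)^k C(12,k) = (−1)^4 C(11,4) = 330.

330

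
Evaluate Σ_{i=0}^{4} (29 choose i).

27841

1 + 29 + 406 + 3654 + 23751 = 27841.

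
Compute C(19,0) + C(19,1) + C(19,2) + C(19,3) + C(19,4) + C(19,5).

1 + 19 + 171 + 969 + 3876 + 11628 = 16664.

16664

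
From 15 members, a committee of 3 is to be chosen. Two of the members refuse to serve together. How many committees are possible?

442

All 3-subsets: C(15,3) = 455. Those containing both fixed elements: C(13,1) = 13.
455 − 13 = 442.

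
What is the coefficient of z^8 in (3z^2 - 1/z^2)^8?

20412

General term: C(8,j)·(3z^2)^j·(-1/z^2)^(8-j), with z-exponent 2j − 2(8−j) = 4j − 16.
Set 4j − 16 = 8: j = 6.
C(8,6) = 28; 3^6 = 729; (-1)^2 = 1.
Coefficient = 28 · 729 · 1 = 20412.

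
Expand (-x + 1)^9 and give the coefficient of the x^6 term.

84

The general term is C(9,j)·(-x)^j·(1)^(9-j); the x^6 term has j = 6.
C(9,6) = 84.
Coefficient = C(9,6) = 84.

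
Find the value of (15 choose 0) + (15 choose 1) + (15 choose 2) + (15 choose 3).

1 + 15 + 105 + 455 = 576.

576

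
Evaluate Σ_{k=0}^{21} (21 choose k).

2097152

Setting x = 1 in (1+x)^21 gives Σ C(21,k) = 2^21 = 2097152.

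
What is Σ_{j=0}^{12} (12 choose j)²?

2704156

By Vandermonde's identity, Σ C(12,j)² = C(24,12) = 2704156.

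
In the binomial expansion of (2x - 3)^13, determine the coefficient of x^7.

160123392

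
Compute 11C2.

55

C(11,2) = (11·10) / 2! = 110 / 2 = 55.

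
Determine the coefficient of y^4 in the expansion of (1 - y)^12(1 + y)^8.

-19

Coefficient of y^4 = Σ_{j} C(12,j)·(-1)^j·C(8,4-j)·1^(4-j) for j from 0 to 4.
= 70 + (-672) + 1848 + (-1760) + 495 = -19.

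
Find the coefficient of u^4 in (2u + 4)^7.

The general term is C(7,j)·(2u)^j·(4)^(7-j); the u^4 term has j = 4.
C(7,4) = 35.
Coefficient = C(7,4) · 2^4 · 4^3 = 35 · 16 · 64 = 35840.

35840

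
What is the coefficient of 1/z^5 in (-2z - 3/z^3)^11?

General term: C(11,j)·(-2z)^j·(-3/z^3)^(11-j), with z-exponent 1j − 3(11−j) = 4j − 33.
Set 4j − 33 = -5: j = 7.
C(11,7) = 330; (-2)^7 = -128; (-3)^4 = 81.
Coefficient = 330 · (-128) · 81 = -3421440.

-3421440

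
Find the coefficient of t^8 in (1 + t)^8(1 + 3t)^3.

2341

Coefficient of t^8 = Σ_{j} C(8,j)·1^j·C(3,8-j)·3^(8-j) for j from 5 to 8.
= 1512 + 756 + 72 + 1 = 2341.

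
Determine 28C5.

98280

C(28,5) = (28·27·26·25·24) / 5! = 11793600 / 120 = 98280.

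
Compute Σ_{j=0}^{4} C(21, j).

7547

1 + 21 + 210 + 1330 + 5985 = 7547.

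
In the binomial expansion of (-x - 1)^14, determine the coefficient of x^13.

14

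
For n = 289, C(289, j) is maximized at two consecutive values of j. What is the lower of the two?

144

For odd n = 289, C(289,j) peaks at j = (n−1)/2 and (n+1)/2; the lower is 144.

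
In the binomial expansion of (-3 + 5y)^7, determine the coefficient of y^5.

590625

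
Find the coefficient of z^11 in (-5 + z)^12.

-60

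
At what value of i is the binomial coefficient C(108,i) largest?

54

C(108,i) is maximized at i = 108/2 = 54.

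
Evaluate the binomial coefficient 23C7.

C(23,7) = (23·22·21·20·19·18·17) / 7! = 1235591280 / 5040 = 245157.

245157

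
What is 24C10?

C(24,10) = (24·23·22·21·20·19·18·17·16·15) / 10! = 7117005772800 / 3628800 = 1961256.

1961256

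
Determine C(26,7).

C(26,7) = (26·25·24·23·22·21·20) / 7! = 3315312000 / 5040 = 657800.

657800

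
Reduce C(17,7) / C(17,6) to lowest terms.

11/7

C(n,k+1)/C(n,k) = (n−k)/(k+1) = (17−6)/(6+1) = 11/7.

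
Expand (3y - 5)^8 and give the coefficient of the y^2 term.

3937500

The general term is C(8,j)·(3y)^j·(-5)^(8-j); the y^2 term has j = 2.
C(8,2) = 28.
Coefficient = C(8,2) · 3^2 · (-5)^6 = 28 · 9 · 15625 = 3937500.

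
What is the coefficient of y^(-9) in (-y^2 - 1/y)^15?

-105

General term: C(15,j)·(-y^2)^j·(-1/y)^(15-j), with y-exponent 2j − 1(15−j) = 3j − 15.
Set 3j − 15 = -9: j = 2.
C(15,2) = 105; (-1)^2 = 1; (-1)^13 = -1.
Coefficient = 105 · 1 · (-1) = -105.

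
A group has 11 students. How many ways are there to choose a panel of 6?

This is C(11,6) = 462.

462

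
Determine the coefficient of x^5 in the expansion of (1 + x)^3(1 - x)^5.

-6

Coefficient of x^5 = Σ_{j} C(3,j)·1^j·C(5,5-j)·(-1)^(5-j) for j from 0 to 3.
= (-1) + 15 + (-30) + 10 = -6.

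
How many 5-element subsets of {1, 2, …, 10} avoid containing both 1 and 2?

196

All 5-subsets: C(10,5) = 252. Those containing both fixed elements: C(8,3) = 56.
252 − 56 = 196.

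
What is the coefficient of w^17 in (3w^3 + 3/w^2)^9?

General term: C(9,j)·(3w^3)^j·(3/w^2)^(9-j), with w-exponent 3j − 2(9−j) = 5j − 18.
Set 5j − 18 = 17: j = 7.
C(9,7) = 36; 3^7 = 2187; 3^2 = 9.
Coefficient = 36 · 2187 · 9 = 708588.

708588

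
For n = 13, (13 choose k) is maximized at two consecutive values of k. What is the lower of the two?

For odd n = 13, C(13,k) peaks at k = (n−1)/2 and (n+1)/2; the lower is 6.

6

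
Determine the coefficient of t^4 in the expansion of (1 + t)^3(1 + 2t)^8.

2816

Coefficient of t^4 = Σ_{j} C(3,j)·1^j·C(8,4-j)·2^(4-j) for j from 0 to 3.
= 1120 + 1344 + 336 + 16 = 2816.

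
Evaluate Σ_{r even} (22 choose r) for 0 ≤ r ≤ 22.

2097152

Even-r terms of row 22 sum to 2^21 = 2097152.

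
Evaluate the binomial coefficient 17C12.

6188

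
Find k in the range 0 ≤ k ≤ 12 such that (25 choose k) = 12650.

4

C(25,k) increases on 0 ≤ k ≤ 12. C(25,3) = 2300 and C(25,4) = 12650, so k = 4.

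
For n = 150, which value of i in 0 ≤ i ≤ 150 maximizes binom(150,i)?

75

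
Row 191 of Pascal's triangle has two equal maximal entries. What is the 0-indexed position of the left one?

For odd n = 191, C(191,r) peaks at r = (n−1)/2 and (n+1)/2; the smaller is 95.

95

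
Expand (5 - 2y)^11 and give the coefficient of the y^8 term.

The general term is C(11,j)·(5)^j·(-2y)^(11-j); the y^8 term has j = 3.
C(11,3) = 165.
Coefficient = C(11,3) · 5^3 · (-2)^8 = 165 · 125 · 256 = 5280000.

5280000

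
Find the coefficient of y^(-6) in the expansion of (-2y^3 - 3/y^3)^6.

General term: C(6,j)·(-2y^3)^j·(-3/y^3)^(6-j), with y-exponent 3j − 3(6−j) = 6j − 18.
Set 6j − 18 = -6: j = 2.
C(6,2) = 15; (-2)^2 = 4; (-3)^4 = 81.
Coefficient = 15 · 4 · 81 = 4860.

4860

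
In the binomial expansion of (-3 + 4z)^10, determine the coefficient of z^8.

The general term is C(10,j)·(-3)^j·(4z)^(10-j); the z^8 term has j = 2.
C(10,2) = 45.
Coefficient = C(10,2) · (-3)^2 · 4^8 = 45 · 9 · 65536 = 26542080.

26542080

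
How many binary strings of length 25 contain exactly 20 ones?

53130

Choose the 20 positions: C(25,20) = 53130.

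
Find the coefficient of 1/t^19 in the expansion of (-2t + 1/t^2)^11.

-22

General term: C(11,j)·(-2t)^j·(1/t^2)^(11-j), with t-exponent 1j − 2(11−j) = 3j − 22.
Set 3j − 22 = -19: j = 1.
C(11,1) = 11; (-2)^1 = -2; 1^10 = 1.
Coefficient = 11 · (-2) · 1 = -22.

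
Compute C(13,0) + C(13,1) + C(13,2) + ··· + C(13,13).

Setting x = 1 in (1+x)^13 gives Σ C(13,i) = 2^13 = 8192.

8192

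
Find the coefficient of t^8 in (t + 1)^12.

495

The general term is C(12,j)·(t)^j·(1)^(12-j); the t^8 term has j = 8.
C(12,8) = 495.
Coefficient = C(12,8) = 495.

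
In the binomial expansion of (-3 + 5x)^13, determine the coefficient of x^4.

-8795840625

The general term is C(13,j)·(-3)^j·(5x)^(13-j); the x^4 term has j = 9.
C(13,9) = 715.
Coefficient = C(13,9) · (-3)^9 · 5^4 = 715 · (-19683) · 625 = -8795840625.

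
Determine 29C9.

10015005

C(29,9) = (29·28·27·26·25·24·23·22·21) / 9! = 3634245014400 / 362880 = 10015005.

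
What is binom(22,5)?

26334

C(22,5) = (22·21·20·19·18) / 5! = 3160080 / 120 = 26334.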